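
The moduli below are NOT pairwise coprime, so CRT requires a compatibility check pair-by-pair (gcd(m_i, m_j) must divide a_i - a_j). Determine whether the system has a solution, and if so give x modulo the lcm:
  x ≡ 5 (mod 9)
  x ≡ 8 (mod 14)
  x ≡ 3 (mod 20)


Moduli 9, 14, 20 are not pairwise coprime, so CRT works modulo lcm(m_i) when all pairwise compatibility conditions hold.
Pairwise compatibility: gcd(m_i, m_j) must divide a_i - a_j for every pair.
Merge one congruence at a time:
  Start: x ≡ 5 (mod 9).
  Combine with x ≡ 8 (mod 14): gcd(9, 14) = 1; 8 - 5 = 3, which IS divisible by 1, so compatible.
    Write x = 5 + 9·t and substitute into x ≡ 8 (mod 14): 9·t ≡ 8 − 5 = 3 (mod 14).
    The inverse of 9 mod 14 is 11 (since 9·11 = 99 = 7·14 + 1), so t ≡ 11·3 = 33 ≡ 5 (mod 14).
    Then x = 5 + 9·5 = 50, valid modulo lcm(9, 14) = 126: x ≡ 50 (mod 126).
  Combine with x ≡ 3 (mod 20): gcd(126, 20) = 2, and 3 - 50 = -47 is NOT divisible by 2.
    ⇒ system is inconsistent (no integer solution).

No solution (the system is inconsistent).


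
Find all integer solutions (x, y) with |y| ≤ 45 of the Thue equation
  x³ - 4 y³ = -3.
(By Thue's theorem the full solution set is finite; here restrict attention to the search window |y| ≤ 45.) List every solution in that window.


The equation is x³ - 4y³ = -3. For fixed y, x³ = 4·y³ − 3, so a solution requires the RHS to be a perfect cube.
Strategy: iterate y from -45 to 45, compute RHS = 4·y³ − 3, and check whether it is a (positive or negative) perfect cube.
Check small values of y:
  y = 0: RHS = -3 is not a perfect cube.
  y = 1: RHS = 1 = (1)³ ⇒ x = 1 works.
  y = -1: RHS = -7 is not a perfect cube.
  y = 2: RHS = 29 is not a perfect cube.
  y = -2: RHS = -35 is not a perfect cube.
  y = 3: RHS = 105 is not a perfect cube.
  y = -3: RHS = -111 is not a perfect cube.
Continuing the search up to |y| = 45 finds no further solutions beyond those listed.
Collected solutions: (1, 1).

Solutions (with |y| ≤ 45): (1, 1).


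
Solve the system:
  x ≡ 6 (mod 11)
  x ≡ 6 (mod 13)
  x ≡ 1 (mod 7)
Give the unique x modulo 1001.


Moduli 11, 13, 7 are pairwise coprime; by CRT there is a unique solution modulo M = 11 · 13 · 7 = 1001.
Solve pairwise, accumulating the modulus:
  Start with x ≡ 6 (mod 11).
  Combine with x ≡ 6 (mod 13): since gcd(11, 13) = 1, we get a unique residue mod 143.
    Write x = 6 + 11·t and substitute into x ≡ 6 (mod 13): 11·t ≡ 6 − 6 = 0 (mod 13).
    The inverse of 11 mod 13 is 6 (since 11·6 = 66 = 5·13 + 1), so t ≡ 6·0 = 0 ≡ 0 (mod 13).
    Then x = 6 + 11·0 = 6, valid modulo lcm(11, 13) = 143: x ≡ 6 (mod 143).
  Combine with x ≡ 1 (mod 7): since gcd(143, 7) = 1, we get a unique residue mod 1001.
    Write x = 6 + 143·t and substitute into x ≡ 1 (mod 7): 143·t ≡ 1 − 6 = -5 (mod 7).
    Reduce coefficients mod 7: 3·t ≡ 2 (mod 7).
    The inverse of 3 mod 7 is 5 (since 3·5 = 15 = 2·7 + 1), so t ≡ 5·2 = 10 ≡ 3 (mod 7).
    Then x = 6 + 143·3 = 435, valid modulo lcm(143, 7) = 1001: x ≡ 435 (mod 1001).
Verify: 435 mod 11 = 6 ✓, 435 mod 13 = 6 ✓, 435 mod 7 = 1 ✓.

x ≡ 435 (mod 1001).


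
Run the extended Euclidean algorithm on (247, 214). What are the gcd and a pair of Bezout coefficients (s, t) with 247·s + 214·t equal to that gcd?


Euclidean algorithm on (247, 214) — divide until remainder is 0:
  247 = 1 · 214 + 33
  214 = 6 · 33 + 16
  33 = 2 · 16 + 1
  16 = 16 · 1 + 0
gcd(247, 214) = 1.
Track Bezout coefficients alongside the remainders: start with r₀ = 247 = a·1 + b·0 (s = 1, t = 0) and r₁ = 214 = a·0 + b·1 (s = 0, t = 1); each new remainder r_{k+1} = r_{k-1} − q_k·r_k inherits s_{k+1} = s_{k-1} − q_k·s_k, t_{k+1} = t_{k-1} − q_k·t_k, so r_k = a·s_k + b·t_k at every step:
  q = 1: r = 33, s = 1 − 1·0 = 1, t = 0 − 1·1 = -1  (check: 247·1 + 214·(-1) = 33)
  q = 6: r = 16, s = 0 − 6·1 = -6, t = 1 − 6·(-1) = 7  (check: 247·(-6) + 214·7 = 16)
  q = 2: r = 1, s = 1 − 2·(-6) = 13, t = -1 − 2·7 = -15  (check: 247·13 + 214·(-15) = 1)
The row with r = 1 (the gcd) gives the Bezout coefficients s = 13, t = -15.
Result: 247 · (13) + 214 · (-15) = 1.

gcd(247, 214) = 1; s = 13, t = -15 (check: 247·13 + 214·(-15) = 1).


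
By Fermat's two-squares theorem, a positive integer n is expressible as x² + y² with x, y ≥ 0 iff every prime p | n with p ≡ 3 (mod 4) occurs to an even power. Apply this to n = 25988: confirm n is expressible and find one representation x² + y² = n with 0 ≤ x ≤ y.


Step 1: Factor n = 25988 = 2^2 · 73 · 89.
Step 2: Check the mod-4 condition on each prime factor: 2 = 2 (special); 73 ≡ 1 (mod 4), exponent 1; 89 ≡ 1 (mod 4), exponent 1.
All primes ≡ 3 (mod 4) appear to even exponent (or don't appear), so by the two-squares theorem n IS expressible as a sum of two squares.
Step 3: Build a representation. Group n = k² · m with k = 2 and m = 73 · 89 = 6497 (a product of primes ≡ 1 (mod 4)); a representation of m scales to one of n via (k·x)² + (k·y)² = k²(x² + y²). Each prime p ≡ 1 (mod 4) is itself a sum of two squares; find a² by testing p − a² for a perfect square:
  73: 73 − 1² = 72, 73 − 2² = 69, 73 − 3² = 64 = 8² ⇒ 73 = 3² + 8².
  89: 89 − 1² = 88, 89 − 2² = 85, 89 − 3² = 80, 89 − 4² = 73, 89 − 5² = 64 = 8² ⇒ 89 = 5² + 8².
  Combine using the Brahmagupta–Fibonacci identity (a² + b²)(c² + d²) = (ac − bd)² + (ad + bc)² = (ac + bd)² + (ad − bc)²:
  73 · 89 = 6497: from (3² + 8²)(5² + 8²), take (3·5 − 8·8, 3·8 + 8·5) = (15 − 64, 24 + 40) = (-49, 64); dropping signs (only squares matter) gives (49, 64); check 49² + 64² = 2401 + 4096 = 6497 ✓.
  Scale by k = 2: (2·49, 2·64) = (98, 128).
Step 4: Order so x ≤ y and verify: 98² + 128² = 9604 + 16384 = 25988 = n. ✓

n = 25988 = 98² + 128² (one valid representation with x ≤ y).


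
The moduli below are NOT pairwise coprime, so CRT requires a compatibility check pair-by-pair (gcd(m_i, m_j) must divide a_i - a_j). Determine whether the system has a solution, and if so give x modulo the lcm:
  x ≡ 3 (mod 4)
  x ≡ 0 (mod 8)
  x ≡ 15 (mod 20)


Moduli 4, 8, 20 are not pairwise coprime, so CRT works modulo lcm(m_i) when all pairwise compatibility conditions hold.
Pairwise compatibility: gcd(m_i, m_j) must divide a_i - a_j for every pair.
Merge one congruence at a time:
  Start: x ≡ 3 (mod 4).
  Combine with x ≡ 0 (mod 8): gcd(4, 8) = 4, and 0 - 3 = -3 is NOT divisible by 4.
    ⇒ system is inconsistent (no integer solution).

No solution (the system is inconsistent).


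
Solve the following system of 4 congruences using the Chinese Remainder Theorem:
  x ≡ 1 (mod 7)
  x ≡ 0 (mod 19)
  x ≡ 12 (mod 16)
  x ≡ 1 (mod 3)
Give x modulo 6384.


Product of moduli M = 7 · 19 · 16 · 3 = 6384.
Merge one congruence at a time:
  Start: x ≡ 1 (mod 7).
  Combine with x ≡ 0 (mod 19); new modulus lcm = 133.
    Write x = 1 + 7·t and substitute into x ≡ 0 (mod 19): 7·t ≡ 0 − 1 = -1 (mod 19).
    Reduce coefficients mod 19: 7·t ≡ 18 (mod 19).
    The inverse of 7 mod 19 is 11 (since 7·11 = 77 = 4·19 + 1), so t ≡ 11·18 = 198 ≡ 8 (mod 19).
    Then x = 1 + 7·8 = 57, valid modulo lcm(7, 19) = 133: x ≡ 57 (mod 133).
  Combine with x ≡ 12 (mod 16); new modulus lcm = 2128.
    Write x = 57 + 133·t and substitute into x ≡ 12 (mod 16): 133·t ≡ 12 − 57 = -45 (mod 16).
    Reduce coefficients mod 16: 5·t ≡ 3 (mod 16).
    The inverse of 5 mod 16 is 13 (since 5·13 = 65 = 4·16 + 1), so t ≡ 13·3 = 39 ≡ 7 (mod 16).
    Then x = 57 + 133·7 = 988, valid modulo lcm(133, 16) = 2128: x ≡ 988 (mod 2128).
  Combine with x ≡ 1 (mod 3); new modulus lcm = 6384.
    Write x = 988 + 2128·t and substitute into x ≡ 1 (mod 3): 2128·t ≡ 1 − 988 = -987 (mod 3).
    Reduce coefficients mod 3: 1·t ≡ 0 (mod 3).
    So t ≡ 0 (mod 3).
    Then x = 988 + 2128·0 = 988, valid modulo lcm(2128, 3) = 6384: x ≡ 988 (mod 6384).
Verify against each original: 988 mod 7 = 1, 988 mod 19 = 0, 988 mod 16 = 12, 988 mod 3 = 1.

x ≡ 988 (mod 6384).


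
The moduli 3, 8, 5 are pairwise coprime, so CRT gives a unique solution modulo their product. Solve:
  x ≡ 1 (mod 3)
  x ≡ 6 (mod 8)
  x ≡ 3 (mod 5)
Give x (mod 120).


Moduli 3, 8, 5 are pairwise coprime; by CRT there is a unique solution modulo M = 3 · 8 · 5 = 120.
Solve pairwise, accumulating the modulus:
  Start with x ≡ 1 (mod 3).
  Combine with x ≡ 6 (mod 8): since gcd(3, 8) = 1, we get a unique residue mod 24.
    Write x = 1 + 3·t and substitute into x ≡ 6 (mod 8): 3·t ≡ 6 − 1 = 5 (mod 8).
    The inverse of 3 mod 8 is 3 (since 3·3 = 9 = 1·8 + 1), so t ≡ 3·5 = 15 ≡ 7 (mod 8).
    Then x = 1 + 3·7 = 22, valid modulo lcm(3, 8) = 24: x ≡ 22 (mod 24).
  Combine with x ≡ 3 (mod 5): since gcd(24, 5) = 1, we get a unique residue mod 120.
    Write x = 22 + 24·t and substitute into x ≡ 3 (mod 5): 24·t ≡ 3 − 22 = -19 (mod 5).
    Reduce coefficients mod 5: 4·t ≡ 1 (mod 5).
    The inverse of 4 mod 5 is 4 (since 4·4 = 16 = 3·5 + 1), so t ≡ 4·1 = 4 ≡ 4 (mod 5).
    Then x = 22 + 24·4 = 118, valid modulo lcm(24, 5) = 120: x ≡ 118 (mod 120).
Verify: 118 mod 3 = 1 ✓, 118 mod 8 = 6 ✓, 118 mod 5 = 3 ✓.

x ≡ 118 (mod 120).


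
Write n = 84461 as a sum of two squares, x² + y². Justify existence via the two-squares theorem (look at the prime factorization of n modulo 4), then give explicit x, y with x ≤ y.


Step 1: Factor n = 84461 = 13 · 73 · 89.
Step 2: Check the mod-4 condition on each prime factor: 13 ≡ 1 (mod 4), exponent 1; 73 ≡ 1 (mod 4), exponent 1; 89 ≡ 1 (mod 4), exponent 1.
All primes ≡ 3 (mod 4) appear to even exponent (or don't appear), so by the two-squares theorem n IS expressible as a sum of two squares.
Step 3: Build a representation. Here n = 13 · 73 · 89 is a product of primes ≡ 1 (mod 4). Each prime p ≡ 1 (mod 4) is itself a sum of two squares; find a² by testing p − a² for a perfect square:
  13: 13 − 1² = 12, 13 − 2² = 9 = 3² ⇒ 13 = 2² + 3².
  73: 73 − 1² = 72, 73 − 2² = 69, 73 − 3² = 64 = 8² ⇒ 73 = 3² + 8².
  89: 89 − 1² = 88, 89 − 2² = 85, 89 − 3² = 80, 89 − 4² = 73, 89 − 5² = 64 = 8² ⇒ 89 = 5² + 8².
  Combine using the Brahmagupta–Fibonacci identity (a² + b²)(c² + d²) = (ac − bd)² + (ad + bc)² = (ac + bd)² + (ad − bc)²:
  13 · 73 = 949: from (2² + 3²)(3² + 8²), take (2·3 − 3·8, 2·8 + 3·3) = (6 − 24, 16 + 9) = (-18, 25); dropping signs (only squares matter) gives (18, 25); check 18² + 25² = 324 + 625 = 949 ✓.
  949 · 89 = 84461: from (18² + 25²)(5² + 8²), take (18·5 − 25·8, 18·8 + 25·5) = (90 − 200, 144 + 125) = (-110, 269); dropping signs (only squares matter) gives (110, 269); check 110² + 269² = 12100 + 72361 = 84461 ✓.
Step 4: Order so x ≤ y and verify: 110² + 269² = 12100 + 72361 = 84461 = n. ✓

n = 84461 = 110² + 269² (one valid representation with x ≤ y).


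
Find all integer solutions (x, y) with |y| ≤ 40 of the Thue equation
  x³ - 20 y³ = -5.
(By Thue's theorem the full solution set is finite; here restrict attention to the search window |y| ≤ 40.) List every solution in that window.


The equation is x³ - 20y³ = -5. For fixed y, x³ = 20·y³ − 5, so a solution requires the RHS to be a perfect cube.
Strategy: iterate y from -40 to 40, compute RHS = 20·y³ − 5, and check whether it is a (positive or negative) perfect cube.
Check small values of y:
  y = 0: RHS = -5 is not a perfect cube.
  y = 1: RHS = 15 is not a perfect cube.
  y = -1: RHS = -25 is not a perfect cube.
  y = 2: RHS = 155 is not a perfect cube.
  y = -2: RHS = -165 is not a perfect cube.
  y = 3: RHS = 535 is not a perfect cube.
  y = -3: RHS = -545 is not a perfect cube.
Continuing the search up to |y| = 40 finds no solutions either.
No (x, y) in the scanned range satisfies the equation.

No integer solutions with |y| ≤ 40.


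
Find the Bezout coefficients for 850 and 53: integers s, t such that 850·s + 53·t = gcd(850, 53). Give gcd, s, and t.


Euclidean algorithm on (850, 53) — divide until remainder is 0:
  850 = 16 · 53 + 2
  53 = 26 · 2 + 1
  2 = 2 · 1 + 0
gcd(850, 53) = 1.
Track Bezout coefficients alongside the remainders: start with r₀ = 850 = a·1 + b·0 (s = 1, t = 0) and r₁ = 53 = a·0 + b·1 (s = 0, t = 1); each new remainder r_{k+1} = r_{k-1} − q_k·r_k inherits s_{k+1} = s_{k-1} − q_k·s_k, t_{k+1} = t_{k-1} − q_k·t_k, so r_k = a·s_k + b·t_k at every step:
  q = 16: r = 2, s = 1 − 16·0 = 1, t = 0 − 16·1 = -16  (check: 850·1 + 53·(-16) = 2)
  q = 26: r = 1, s = 0 − 26·1 = -26, t = 1 − 26·(-16) = 417  (check: 850·(-26) + 53·417 = 1)
The row with r = 1 (the gcd) gives the Bezout coefficients s = -26, t = 417.
Result: 850 · (-26) + 53 · (417) = 1.

gcd(850, 53) = 1; s = -26, t = 417 (check: 850·(-26) + 53·417 = 1).


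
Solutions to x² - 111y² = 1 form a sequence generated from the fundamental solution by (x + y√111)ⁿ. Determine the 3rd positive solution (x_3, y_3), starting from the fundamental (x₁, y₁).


Step 1: Find the fundamental solution (x₁, y₁) of x² - 111y² = 1.
  Expand √111 as a continued fraction. a₀ = ⌊√111⌋ = 10; iterate m_{k+1} = d_k·a_k − m_k, d_{k+1} = (111 − m_{k+1}²)/d_k, a_{k+1} = ⌊(a₀ + m_{k+1})/d_{k+1}⌋ (starting m₀ = 0, d₀ = 1), with convergents p_k = a_k·p_{k-1} + p_{k-2}, q_k = a_k·q_{k-1} + q_{k-2} (p₋₁ = 1, q₋₁ = 0):
  k = 0: a₀ = 10; p₀/q₀ = 10/1; p₀² − 111·q₀² = 100 − 111 = -11.
  k = 1: m = 10, d = 11, a = ⌊(10 + 10)/11⌋ = 1; p/q = (1·10 + 1)/(1·1 + 0) = 11/1; p² − 111·q² = 121 − 111 = 10.
  k = 2: m = 1, d = 10, a = ⌊(10 + 1)/10⌋ = 1; p/q = (1·11 + 10)/(1·1 + 1) = 21/2; p² − 111·q² = 441 − 444 = -3.
  k = 3: m = 9, d = 3, a = ⌊(10 + 9)/3⌋ = 6; p/q = (6·21 + 11)/(6·2 + 1) = 137/13; p² − 111·q² = 18769 − 18759 = 10.
  k = 4: m = 9, d = 10, a = ⌊(10 + 9)/10⌋ = 1; p/q = (1·137 + 21)/(1·13 + 2) = 158/15; p² − 111·q² = 24964 − 24975 = -11.
  k = 5: m = 1, d = 11, a = ⌊(10 + 1)/11⌋ = 1; p/q = (1·158 + 137)/(1·15 + 13) = 295/28; p² − 111·q² = 87025 − 87024 = 1.
  The first convergent with p² − 111·q² = 1 gives the fundamental solution (x₁, y₁) = (295, 28).
Step 2: Apply the recurrence (x_{n+1}, y_{n+1}) = (x₁x_n + 111y₁y_n, x₁y_n + y₁x_n) repeatedly.
  From (x_1, y_1) = (295, 28): x_2 = 295·295 + 111·28·28 = 174049; y_2 = 295·28 + 28·295 = 16520.
  From (x_2, y_2) = (174049, 16520): x_3 = 295·174049 + 111·28·16520 = 102688615; y_3 = 295·16520 + 28·174049 = 9746772.
Step 3: Verify x_3² - 111·y_3² = 10544951650618225 - 10544951650618224 = 1 (should be 1). ✓

(x_1, y_1) = (295, 28); (x_3, y_3) = (102688615, 9746772).


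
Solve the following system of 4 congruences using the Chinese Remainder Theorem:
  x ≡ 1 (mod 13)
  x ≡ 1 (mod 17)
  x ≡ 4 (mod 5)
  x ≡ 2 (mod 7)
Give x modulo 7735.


Product of moduli M = 13 · 17 · 5 · 7 = 7735.
Merge one congruence at a time:
  Start: x ≡ 1 (mod 13).
  Combine with x ≡ 1 (mod 17); new modulus lcm = 221.
    Write x = 1 + 13·t and substitute into x ≡ 1 (mod 17): 13·t ≡ 1 − 1 = 0 (mod 17).
    The inverse of 13 mod 17 is 4 (since 13·4 = 52 = 3·17 + 1), so t ≡ 4·0 = 0 ≡ 0 (mod 17).
    Then x = 1 + 13·0 = 1, valid modulo lcm(13, 17) = 221: x ≡ 1 (mod 221).
  Combine with x ≡ 4 (mod 5); new modulus lcm = 1105.
    Write x = 1 + 221·t and substitute into x ≡ 4 (mod 5): 221·t ≡ 4 − 1 = 3 (mod 5).
    Reduce coefficients mod 5: 1·t ≡ 3 (mod 5).
    So t ≡ 3 (mod 5).
    Then x = 1 + 221·3 = 664, valid modulo lcm(221, 5) = 1105: x ≡ 664 (mod 1105).
  Combine with x ≡ 2 (mod 7); new modulus lcm = 7735.
    Write x = 664 + 1105·t and substitute into x ≡ 2 (mod 7): 1105·t ≡ 2 − 664 = -662 (mod 7).
    Reduce coefficients mod 7: 6·t ≡ 3 (mod 7).
    The inverse of 6 mod 7 is 6 (since 6·6 = 36 = 5·7 + 1), so t ≡ 6·3 = 18 ≡ 4 (mod 7).
    Then x = 664 + 1105·4 = 5084, valid modulo lcm(1105, 7) = 7735: x ≡ 5084 (mod 7735).
Verify against each original: 5084 mod 13 = 1, 5084 mod 17 = 1, 5084 mod 5 = 4, 5084 mod 7 = 2.

x ≡ 5084 (mod 7735).


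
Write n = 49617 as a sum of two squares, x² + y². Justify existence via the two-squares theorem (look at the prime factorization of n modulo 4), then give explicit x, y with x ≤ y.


Step 1: Factor n = 49617 = 3^2 · 37 · 149.
Step 2: Check the mod-4 condition on each prime factor: 3 ≡ 3 (mod 4), exponent 2 (must be even); 37 ≡ 1 (mod 4), exponent 1; 149 ≡ 1 (mod 4), exponent 1.
All primes ≡ 3 (mod 4) appear to even exponent (or don't appear), so by the two-squares theorem n IS expressible as a sum of two squares.
Step 3: Build a representation. Group n = k² · m with k = 3 and m = 37 · 149 = 5513 (a product of primes ≡ 1 (mod 4)); a representation of m scales to one of n via (k·x)² + (k·y)² = k²(x² + y²). Each prime p ≡ 1 (mod 4) is itself a sum of two squares; find a² by testing p − a² for a perfect square:
  37: 37 − 1² = 36 = 6² ⇒ 37 = 1² + 6².
  149: 149 − 1² = 148, 149 − 2² = 145, 149 − 3² = 140, 149 − 4² = 133, 149 − 5² = 124, 149 − 6² = 113, 149 − 7² = 100 = 10² ⇒ 149 = 7² + 10².
  Combine using the Brahmagupta–Fibonacci identity (a² + b²)(c² + d²) = (ac − bd)² + (ad + bc)² = (ac + bd)² + (ad − bc)²:
  37 · 149 = 5513: from (1² + 6²)(7² + 10²), take (1·7 − 6·10, 1·10 + 6·7) = (7 − 60, 10 + 42) = (-53, 52); dropping signs (only squares matter) gives (53, 52); check 53² + 52² = 2809 + 2704 = 5513 ✓.
  Scale by k = 3: (3·53, 3·52) = (159, 156).
Step 4: Order so x ≤ y and verify: 156² + 159² = 24336 + 25281 = 49617 = n. ✓

n = 49617 = 156² + 159² (one valid representation with x ≤ y).


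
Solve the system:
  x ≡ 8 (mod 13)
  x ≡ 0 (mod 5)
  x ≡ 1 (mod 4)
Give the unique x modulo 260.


Moduli 13, 5, 4 are pairwise coprime; by CRT there is a unique solution modulo M = 13 · 5 · 4 = 260.
Solve pairwise, accumulating the modulus:
  Start with x ≡ 8 (mod 13).
  Combine with x ≡ 0 (mod 5): since gcd(13, 5) = 1, we get a unique residue mod 65.
    Write x = 8 + 13·t and substitute into x ≡ 0 (mod 5): 13·t ≡ 0 − 8 = -8 (mod 5).
    Reduce coefficients mod 5: 3·t ≡ 2 (mod 5).
    The inverse of 3 mod 5 is 2 (since 3·2 = 6 = 1·5 + 1), so t ≡ 2·2 = 4 ≡ 4 (mod 5).
    Then x = 8 + 13·4 = 60, valid modulo lcm(13, 5) = 65: x ≡ 60 (mod 65).
  Combine with x ≡ 1 (mod 4): since gcd(65, 4) = 1, we get a unique residue mod 260.
    Write x = 60 + 65·t and substitute into x ≡ 1 (mod 4): 65·t ≡ 1 − 60 = -59 (mod 4).
    Reduce coefficients mod 4: 1·t ≡ 1 (mod 4).
    So t ≡ 1 (mod 4).
    Then x = 60 + 65·1 = 125, valid modulo lcm(65, 4) = 260: x ≡ 125 (mod 260).
Verify: 125 mod 13 = 8 ✓, 125 mod 5 = 0 ✓, 125 mod 4 = 1 ✓.

x ≡ 125 (mod 260).


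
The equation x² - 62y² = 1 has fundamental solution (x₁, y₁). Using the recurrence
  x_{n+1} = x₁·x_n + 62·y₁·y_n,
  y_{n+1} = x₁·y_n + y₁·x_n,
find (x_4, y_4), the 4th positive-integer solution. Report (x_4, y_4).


Step 1: Find the fundamental solution (x₁, y₁) of x² - 62y² = 1.
  Expand √62 as a continued fraction. a₀ = ⌊√62⌋ = 7; iterate m_{k+1} = d_k·a_k − m_k, d_{k+1} = (62 − m_{k+1}²)/d_k, a_{k+1} = ⌊(a₀ + m_{k+1})/d_{k+1}⌋ (starting m₀ = 0, d₀ = 1), with convergents p_k = a_k·p_{k-1} + p_{k-2}, q_k = a_k·q_{k-1} + q_{k-2} (p₋₁ = 1, q₋₁ = 0):
  k = 0: a₀ = 7; p₀/q₀ = 7/1; p₀² − 62·q₀² = 49 − 62 = -13.
  k = 1: m = 7, d = 13, a = ⌊(7 + 7)/13⌋ = 1; p/q = (1·7 + 1)/(1·1 + 0) = 8/1; p² − 62·q² = 64 − 62 = 2.
  k = 2: m = 6, d = 2, a = ⌊(7 + 6)/2⌋ = 6; p/q = (6·8 + 7)/(6·1 + 1) = 55/7; p² − 62·q² = 3025 − 3038 = -13.
  k = 3: m = 6, d = 13, a = ⌊(7 + 6)/13⌋ = 1; p/q = (1·55 + 8)/(1·7 + 1) = 63/8; p² − 62·q² = 3969 − 3968 = 1.
  The first convergent with p² − 62·q² = 1 gives the fundamental solution (x₁, y₁) = (63, 8).
Step 2: Apply the recurrence (x_{n+1}, y_{n+1}) = (x₁x_n + 62y₁y_n, x₁y_n + y₁x_n) repeatedly.
  From (x_1, y_1) = (63, 8): x_2 = 63·63 + 62·8·8 = 7937; y_2 = 63·8 + 8·63 = 1008.
  From (x_2, y_2) = (7937, 1008): x_3 = 63·7937 + 62·8·1008 = 999999; y_3 = 63·1008 + 8·7937 = 127000.
  From (x_3, y_3) = (999999, 127000): x_4 = 63·999999 + 62·8·127000 = 125991937; y_4 = 63·127000 + 8·999999 = 16000992.
Step 3: Verify x_4² - 62·y_4² = 15873968189011969 - 15873968189011968 = 1 (should be 1). ✓

(x_1, y_1) = (63, 8); (x_4, y_4) = (125991937, 16000992).


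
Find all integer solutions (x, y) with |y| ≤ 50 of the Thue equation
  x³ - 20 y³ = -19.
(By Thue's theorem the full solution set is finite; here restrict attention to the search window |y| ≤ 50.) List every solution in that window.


The equation is x³ - 20y³ = -19. For fixed y, x³ = 20·y³ − 19, so a solution requires the RHS to be a perfect cube.
Strategy: iterate y from -50 to 50, compute RHS = 20·y³ − 19, and check whether it is a (positive or negative) perfect cube.
Check small values of y:
  y = 0: RHS = -19 is not a perfect cube.
  y = 1: RHS = 1 = (1)³ ⇒ x = 1 works.
  y = -1: RHS = -39 is not a perfect cube.
  y = 2: RHS = 141 is not a perfect cube.
  y = -2: RHS = -179 is not a perfect cube.
  y = 3: RHS = 521 is not a perfect cube.
  y = -3: RHS = -559 is not a perfect cube.
Continuing the search up to |y| = 50 finds no further solutions beyond those listed.
Collected solutions: (1, 1).

Solutions (with |y| ≤ 50): (1, 1).


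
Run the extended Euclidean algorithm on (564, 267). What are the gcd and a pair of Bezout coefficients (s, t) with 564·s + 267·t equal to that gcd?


Euclidean algorithm on (564, 267) — divide until remainder is 0:
  564 = 2 · 267 + 30
  267 = 8 · 30 + 27
  30 = 1 · 27 + 3
  27 = 9 · 3 + 0
gcd(564, 267) = 3.
Track Bezout coefficients alongside the remainders: start with r₀ = 564 = a·1 + b·0 (s = 1, t = 0) and r₁ = 267 = a·0 + b·1 (s = 0, t = 1); each new remainder r_{k+1} = r_{k-1} − q_k·r_k inherits s_{k+1} = s_{k-1} − q_k·s_k, t_{k+1} = t_{k-1} − q_k·t_k, so r_k = a·s_k + b·t_k at every step:
  q = 2: r = 30, s = 1 − 2·0 = 1, t = 0 − 2·1 = -2  (check: 564·1 + 267·(-2) = 30)
  q = 8: r = 27, s = 0 − 8·1 = -8, t = 1 − 8·(-2) = 17  (check: 564·(-8) + 267·17 = 27)
  q = 1: r = 3, s = 1 − 1·(-8) = 9, t = -2 − 1·17 = -19  (check: 564·9 + 267·(-19) = 3)
The row with r = 3 (the gcd) gives the Bezout coefficients s = 9, t = -19.
Result: 564 · (9) + 267 · (-19) = 3.

gcd(564, 267) = 3; s = 9, t = -19 (check: 564·9 + 267·(-19) = 3).


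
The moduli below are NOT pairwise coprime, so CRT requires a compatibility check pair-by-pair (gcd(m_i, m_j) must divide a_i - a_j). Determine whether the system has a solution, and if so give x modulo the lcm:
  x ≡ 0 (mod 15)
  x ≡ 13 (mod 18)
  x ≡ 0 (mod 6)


Moduli 15, 18, 6 are not pairwise coprime, so CRT works modulo lcm(m_i) when all pairwise compatibility conditions hold.
Pairwise compatibility: gcd(m_i, m_j) must divide a_i - a_j for every pair.
Merge one congruence at a time:
  Start: x ≡ 0 (mod 15).
  Combine with x ≡ 13 (mod 18): gcd(15, 18) = 3, and 13 - 0 = 13 is NOT divisible by 3.
    ⇒ system is inconsistent (no integer solution).

No solution (the system is inconsistent).


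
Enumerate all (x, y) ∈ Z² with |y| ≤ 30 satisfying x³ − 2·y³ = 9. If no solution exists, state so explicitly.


The equation is x³ - 2y³ = 9. For fixed y, x³ = 2·y³ + 9, so a solution requires the RHS to be a perfect cube.
Strategy: iterate y from -30 to 30, compute RHS = 2·y³ + 9, and check whether it is a (positive or negative) perfect cube.
Check small values of y:
  y = 0: RHS = 9 is not a perfect cube.
  y = 1: RHS = 11 is not a perfect cube.
  y = -1: RHS = 7 is not a perfect cube.
  y = 2: RHS = 25 is not a perfect cube.
  y = -2: RHS = -7 is not a perfect cube.
  y = 3: RHS = 63 is not a perfect cube.
  y = -3: RHS = -45 is not a perfect cube.
Continuing the search up to |y| = 30 finds no solutions either.
No (x, y) in the scanned range satisfies the equation.

No integer solutions with |y| ≤ 30.


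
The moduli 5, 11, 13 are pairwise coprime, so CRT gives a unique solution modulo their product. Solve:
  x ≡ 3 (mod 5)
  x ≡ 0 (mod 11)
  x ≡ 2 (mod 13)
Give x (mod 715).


Moduli 5, 11, 13 are pairwise coprime; by CRT there is a unique solution modulo M = 5 · 11 · 13 = 715.
Solve pairwise, accumulating the modulus:
  Start with x ≡ 3 (mod 5).
  Combine with x ≡ 0 (mod 11): since gcd(5, 11) = 1, we get a unique residue mod 55.
    Write x = 3 + 5·t and substitute into x ≡ 0 (mod 11): 5·t ≡ 0 − 3 = -3 (mod 11).
    Reduce coefficients mod 11: 5·t ≡ 8 (mod 11).
    The inverse of 5 mod 11 is 9 (since 5·9 = 45 = 4·11 + 1), so t ≡ 9·8 = 72 ≡ 6 (mod 11).
    Then x = 3 + 5·6 = 33, valid modulo lcm(5, 11) = 55: x ≡ 33 (mod 55).
  Combine with x ≡ 2 (mod 13): since gcd(55, 13) = 1, we get a unique residue mod 715.
    Write x = 33 + 55·t and substitute into x ≡ 2 (mod 13): 55·t ≡ 2 − 33 = -31 (mod 13).
    Reduce coefficients mod 13: 3·t ≡ 8 (mod 13).
    The inverse of 3 mod 13 is 9 (since 3·9 = 27 = 2·13 + 1), so t ≡ 9·8 = 72 ≡ 7 (mod 13).
    Then x = 33 + 55·7 = 418, valid modulo lcm(55, 13) = 715: x ≡ 418 (mod 715).
Verify: 418 mod 5 = 3 ✓, 418 mod 11 = 0 ✓, 418 mod 13 = 2 ✓.

x ≡ 418 (mod 715).


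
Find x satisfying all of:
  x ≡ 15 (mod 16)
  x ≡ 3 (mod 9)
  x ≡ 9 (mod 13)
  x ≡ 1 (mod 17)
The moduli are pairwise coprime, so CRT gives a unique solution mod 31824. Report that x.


Product of moduli M = 16 · 9 · 13 · 17 = 31824.
Merge one congruence at a time:
  Start: x ≡ 15 (mod 16).
  Combine with x ≡ 3 (mod 9); new modulus lcm = 144.
    Write x = 15 + 16·t and substitute into x ≡ 3 (mod 9): 16·t ≡ 3 − 15 = -12 (mod 9).
    Reduce coefficients mod 9: 7·t ≡ 6 (mod 9).
    The inverse of 7 mod 9 is 4 (since 7·4 = 28 = 3·9 + 1), so t ≡ 4·6 = 24 ≡ 6 (mod 9).
    Then x = 15 + 16·6 = 111, valid modulo lcm(16, 9) = 144: x ≡ 111 (mod 144).
  Combine with x ≡ 9 (mod 13); new modulus lcm = 1872.
    Write x = 111 + 144·t and substitute into x ≡ 9 (mod 13): 144·t ≡ 9 − 111 = -102 (mod 13).
    Reduce coefficients mod 13: 1·t ≡ 2 (mod 13).
    So t ≡ 2 (mod 13).
    Then x = 111 + 144·2 = 399, valid modulo lcm(144, 13) = 1872: x ≡ 399 (mod 1872).
  Combine with x ≡ 1 (mod 17); new modulus lcm = 31824.
    Write x = 399 + 1872·t and substitute into x ≡ 1 (mod 17): 1872·t ≡ 1 − 399 = -398 (mod 17).
    Reduce coefficients mod 17: 2·t ≡ 10 (mod 17).
    The inverse of 2 mod 17 is 9 (since 2·9 = 18 = 1·17 + 1), so t ≡ 9·10 = 90 ≡ 5 (mod 17).
    Then x = 399 + 1872·5 = 9759, valid modulo lcm(1872, 17) = 31824: x ≡ 9759 (mod 31824).
Verify against each original: 9759 mod 16 = 15, 9759 mod 9 = 3, 9759 mod 13 = 9, 9759 mod 17 = 1.

x ≡ 9759 (mod 31824).


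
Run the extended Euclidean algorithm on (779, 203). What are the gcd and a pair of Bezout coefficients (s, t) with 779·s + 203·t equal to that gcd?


Euclidean algorithm on (779, 203) — divide until remainder is 0:
  779 = 3 · 203 + 170
  203 = 1 · 170 + 33
  170 = 5 · 33 + 5
  33 = 6 · 5 + 3
  5 = 1 · 3 + 2
  3 = 1 · 2 + 1
  2 = 2 · 1 + 0
gcd(779, 203) = 1.
Track Bezout coefficients alongside the remainders: start with r₀ = 779 = a·1 + b·0 (s = 1, t = 0) and r₁ = 203 = a·0 + b·1 (s = 0, t = 1); each new remainder r_{k+1} = r_{k-1} − q_k·r_k inherits s_{k+1} = s_{k-1} − q_k·s_k, t_{k+1} = t_{k-1} − q_k·t_k, so r_k = a·s_k + b·t_k at every step:
  q = 3: r = 170, s = 1 − 3·0 = 1, t = 0 − 3·1 = -3  (check: 779·1 + 203·(-3) = 170)
  q = 1: r = 33, s = 0 − 1·1 = -1, t = 1 − 1·(-3) = 4  (check: 779·(-1) + 203·4 = 33)
  q = 5: r = 5, s = 1 − 5·(-1) = 6, t = -3 − 5·4 = -23  (check: 779·6 + 203·(-23) = 5)
  q = 6: r = 3, s = -1 − 6·6 = -37, t = 4 − 6·(-23) = 142  (check: 779·(-37) + 203·142 = 3)
  q = 1: r = 2, s = 6 − 1·(-37) = 43, t = -23 − 1·142 = -165  (check: 779·43 + 203·(-165) = 2)
  q = 1: r = 1, s = -37 − 1·43 = -80, t = 142 − 1·(-165) = 307  (check: 779·(-80) + 203·307 = 1)
The row with r = 1 (the gcd) gives the Bezout coefficients s = -80, t = 307.
Result: 779 · (-80) + 203 · (307) = 1.

gcd(779, 203) = 1; s = -80, t = 307 (check: 779·(-80) + 203·307 = 1).


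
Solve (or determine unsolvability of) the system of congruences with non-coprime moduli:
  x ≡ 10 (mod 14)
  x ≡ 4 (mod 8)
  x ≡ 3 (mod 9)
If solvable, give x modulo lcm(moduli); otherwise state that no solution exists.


Moduli 14, 8, 9 are not pairwise coprime, so CRT works modulo lcm(m_i) when all pairwise compatibility conditions hold.
Pairwise compatibility: gcd(m_i, m_j) must divide a_i - a_j for every pair.
Merge one congruence at a time:
  Start: x ≡ 10 (mod 14).
  Combine with x ≡ 4 (mod 8): gcd(14, 8) = 2; 4 - 10 = -6, which IS divisible by 2, so compatible.
    Write x = 10 + 14·t and substitute into x ≡ 4 (mod 8): 14·t ≡ 4 − 10 = -6 (mod 8).
    Divide the congruence (and modulus) by g = 2: 7·t ≡ -3 (mod 4).
    Reduce coefficients mod 4: 3·t ≡ 1 (mod 4).
    The inverse of 3 mod 4 is 3 (since 3·3 = 9 = 2·4 + 1), so t ≡ 3·1 = 3 ≡ 3 (mod 4).
    Then x = 10 + 14·3 = 52, valid modulo lcm(14, 8) = 56: x ≡ 52 (mod 56).
  Combine with x ≡ 3 (mod 9): gcd(56, 9) = 1; 3 - 52 = -49, which IS divisible by 1, so compatible.
    Write x = 52 + 56·t and substitute into x ≡ 3 (mod 9): 56·t ≡ 3 − 52 = -49 (mod 9).
    Reduce coefficients mod 9: 2·t ≡ 5 (mod 9).
    The inverse of 2 mod 9 is 5 (since 2·5 = 10 = 1·9 + 1), so t ≡ 5·5 = 25 ≡ 7 (mod 9).
    Then x = 52 + 56·7 = 444, valid modulo lcm(56, 9) = 504: x ≡ 444 (mod 504).
Verify: 444 mod 14 = 10, 444 mod 8 = 4, 444 mod 9 = 3.

x ≡ 444 (mod 504).


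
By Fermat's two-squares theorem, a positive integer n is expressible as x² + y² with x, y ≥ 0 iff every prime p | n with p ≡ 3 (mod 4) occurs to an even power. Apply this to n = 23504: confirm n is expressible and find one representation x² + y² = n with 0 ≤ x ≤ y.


Step 1: Factor n = 23504 = 2^4 · 13 · 113.
Step 2: Check the mod-4 condition on each prime factor: 2 = 2 (special); 13 ≡ 1 (mod 4), exponent 1; 113 ≡ 1 (mod 4), exponent 1.
All primes ≡ 3 (mod 4) appear to even exponent (or don't appear), so by the two-squares theorem n IS expressible as a sum of two squares.
Step 3: Build a representation. Group n = k² · m with k = 4 and m = 13 · 113 = 1469 (a product of primes ≡ 1 (mod 4)); a representation of m scales to one of n via (k·x)² + (k·y)² = k²(x² + y²). Each prime p ≡ 1 (mod 4) is itself a sum of two squares; find a² by testing p − a² for a perfect square:
  13: 13 − 1² = 12, 13 − 2² = 9 = 3² ⇒ 13 = 2² + 3².
  113: 113 − 1² = 112, 113 − 2² = 109, 113 − 3² = 104, 113 − 4² = 97, 113 − 5² = 88, 113 − 6² = 77, 113 − 7² = 64 = 8² ⇒ 113 = 7² + 8².
  Combine using the Brahmagupta–Fibonacci identity (a² + b²)(c² + d²) = (ac − bd)² + (ad + bc)² = (ac + bd)² + (ad − bc)²:
  13 · 113 = 1469: from (2² + 3²)(7² + 8²), take (2·7 − 3·8, 2·8 + 3·7) = (14 − 24, 16 + 21) = (-10, 37); dropping signs (only squares matter) gives (10, 37); check 10² + 37² = 100 + 1369 = 1469 ✓.
  Scale by k = 4: (4·10, 4·37) = (40, 148).
Step 4: Order so x ≤ y and verify: 40² + 148² = 1600 + 21904 = 23504 = n. ✓

n = 23504 = 40² + 148² (one valid representation with x ≤ y).


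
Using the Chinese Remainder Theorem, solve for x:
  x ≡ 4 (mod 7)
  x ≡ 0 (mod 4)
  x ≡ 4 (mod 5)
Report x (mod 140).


Moduli 7, 4, 5 are pairwise coprime; by CRT there is a unique solution modulo M = 7 · 4 · 5 = 140.
Solve pairwise, accumulating the modulus:
  Start with x ≡ 4 (mod 7).
  Combine with x ≡ 0 (mod 4): since gcd(7, 4) = 1, we get a unique residue mod 28.
    Write x = 4 + 7·t and substitute into x ≡ 0 (mod 4): 7·t ≡ 0 − 4 = -4 (mod 4).
    Reduce coefficients mod 4: 3·t ≡ 0 (mod 4).
    The inverse of 3 mod 4 is 3 (since 3·3 = 9 = 2·4 + 1), so t ≡ 3·0 = 0 ≡ 0 (mod 4).
    Then x = 4 + 7·0 = 4, valid modulo lcm(7, 4) = 28: x ≡ 4 (mod 28).
  Combine with x ≡ 4 (mod 5): since gcd(28, 5) = 1, we get a unique residue mod 140.
    Write x = 4 + 28·t and substitute into x ≡ 4 (mod 5): 28·t ≡ 4 − 4 = 0 (mod 5).
    Reduce coefficients mod 5: 3·t ≡ 0 (mod 5).
    The inverse of 3 mod 5 is 2 (since 3·2 = 6 = 1·5 + 1), so t ≡ 2·0 = 0 ≡ 0 (mod 5).
    Then x = 4 + 28·0 = 4, valid modulo lcm(28, 5) = 140: x ≡ 4 (mod 140).
Verify: 4 mod 7 = 4 ✓, 4 mod 4 = 0 ✓, 4 mod 5 = 4 ✓.

x ≡ 4 (mod 140).


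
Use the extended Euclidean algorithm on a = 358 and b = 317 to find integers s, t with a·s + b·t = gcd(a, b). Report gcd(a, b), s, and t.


Euclidean algorithm on (358, 317) — divide until remainder is 0:
  358 = 1 · 317 + 41
  317 = 7 · 41 + 30
  41 = 1 · 30 + 11
  30 = 2 · 11 + 8
  11 = 1 · 8 + 3
  8 = 2 · 3 + 2
  3 = 1 · 2 + 1
  2 = 2 · 1 + 0
gcd(358, 317) = 1.
Track Bezout coefficients alongside the remainders: start with r₀ = 358 = a·1 + b·0 (s = 1, t = 0) and r₁ = 317 = a·0 + b·1 (s = 0, t = 1); each new remainder r_{k+1} = r_{k-1} − q_k·r_k inherits s_{k+1} = s_{k-1} − q_k·s_k, t_{k+1} = t_{k-1} − q_k·t_k, so r_k = a·s_k + b·t_k at every step:
  q = 1: r = 41, s = 1 − 1·0 = 1, t = 0 − 1·1 = -1  (check: 358·1 + 317·(-1) = 41)
  q = 7: r = 30, s = 0 − 7·1 = -7, t = 1 − 7·(-1) = 8  (check: 358·(-7) + 317·8 = 30)
  q = 1: r = 11, s = 1 − 1·(-7) = 8, t = -1 − 1·8 = -9  (check: 358·8 + 317·(-9) = 11)
  q = 2: r = 8, s = -7 − 2·8 = -23, t = 8 − 2·(-9) = 26  (check: 358·(-23) + 317·26 = 8)
  q = 1: r = 3, s = 8 − 1·(-23) = 31, t = -9 − 1·26 = -35  (check: 358·31 + 317·(-35) = 3)
  q = 2: r = 2, s = -23 − 2·31 = -85, t = 26 − 2·(-35) = 96  (check: 358·(-85) + 317·96 = 2)
  q = 1: r = 1, s = 31 − 1·(-85) = 116, t = -35 − 1·96 = -131  (check: 358·116 + 317·(-131) = 1)
The row with r = 1 (the gcd) gives the Bezout coefficients s = 116, t = -131.
Result: 358 · (116) + 317 · (-131) = 1.

gcd(358, 317) = 1; s = 116, t = -131 (check: 358·116 + 317·(-131) = 1).


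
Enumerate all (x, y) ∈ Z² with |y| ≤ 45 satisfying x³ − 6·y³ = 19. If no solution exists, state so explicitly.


The equation is x³ - 6y³ = 19. For fixed y, x³ = 6·y³ + 19, so a solution requires the RHS to be a perfect cube.
Strategy: iterate y from -45 to 45, compute RHS = 6·y³ + 19, and check whether it is a (positive or negative) perfect cube.
Check small values of y:
  y = 0: RHS = 19 is not a perfect cube.
  y = 1: RHS = 25 is not a perfect cube.
  y = -1: RHS = 13 is not a perfect cube.
  y = 2: RHS = 67 is not a perfect cube.
  y = -2: RHS = -29 is not a perfect cube.
  y = 3: RHS = 181 is not a perfect cube.
  y = -3: RHS = -143 is not a perfect cube.
Continuing the search up to |y| = 45 finds no solutions either.
No (x, y) in the scanned range satisfies the equation.

No integer solutions with |y| ≤ 45.


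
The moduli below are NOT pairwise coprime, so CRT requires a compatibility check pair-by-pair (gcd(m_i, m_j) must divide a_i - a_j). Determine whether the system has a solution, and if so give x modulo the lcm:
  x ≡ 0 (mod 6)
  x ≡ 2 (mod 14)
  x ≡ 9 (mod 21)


Moduli 6, 14, 21 are not pairwise coprime, so CRT works modulo lcm(m_i) when all pairwise compatibility conditions hold.
Pairwise compatibility: gcd(m_i, m_j) must divide a_i - a_j for every pair.
Merge one congruence at a time:
  Start: x ≡ 0 (mod 6).
  Combine with x ≡ 2 (mod 14): gcd(6, 14) = 2; 2 - 0 = 2, which IS divisible by 2, so compatible.
    Write x = 0 + 6·t and substitute into x ≡ 2 (mod 14): 6·t ≡ 2 − 0 = 2 (mod 14).
    Divide the congruence (and modulus) by g = 2: 3·t ≡ 1 (mod 7).
    The inverse of 3 mod 7 is 5 (since 3·5 = 15 = 2·7 + 1), so t ≡ 5·1 = 5 ≡ 5 (mod 7).
    Then x = 0 + 6·5 = 30, valid modulo lcm(6, 14) = 42: x ≡ 30 (mod 42).
  Combine with x ≡ 9 (mod 21): gcd(42, 21) = 21; 9 - 30 = -21, which IS divisible by 21, so compatible.
    Write x = 30 + 42·t and substitute into x ≡ 9 (mod 21): 42·t ≡ 9 − 30 = -21 (mod 21).
    Divide the congruence (and modulus) by g = 21: 2·t ≡ -1 (mod 1).
    Modulo 1 every t works; take t = 0.
    Then x = 30 + 42·0 = 30, valid modulo lcm(42, 21) = 42: x ≡ 30 (mod 42).
Verify: 30 mod 6 = 0, 30 mod 14 = 2, 30 mod 21 = 9.

x ≡ 30 (mod 42).


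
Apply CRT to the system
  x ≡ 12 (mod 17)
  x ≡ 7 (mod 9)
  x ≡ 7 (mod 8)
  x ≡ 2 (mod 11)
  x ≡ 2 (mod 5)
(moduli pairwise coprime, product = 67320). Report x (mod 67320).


Product of moduli M = 17 · 9 · 8 · 11 · 5 = 67320.
Merge one congruence at a time:
  Start: x ≡ 12 (mod 17).
  Combine with x ≡ 7 (mod 9); new modulus lcm = 153.
    Write x = 12 + 17·t and substitute into x ≡ 7 (mod 9): 17·t ≡ 7 − 12 = -5 (mod 9).
    Reduce coefficients mod 9: 8·t ≡ 4 (mod 9).
    The inverse of 8 mod 9 is 8 (since 8·8 = 64 = 7·9 + 1), so t ≡ 8·4 = 32 ≡ 5 (mod 9).
    Then x = 12 + 17·5 = 97, valid modulo lcm(17, 9) = 153: x ≡ 97 (mod 153).
  Combine with x ≡ 7 (mod 8); new modulus lcm = 1224.
    Write x = 97 + 153·t and substitute into x ≡ 7 (mod 8): 153·t ≡ 7 − 97 = -90 (mod 8).
    Reduce coefficients mod 8: 1·t ≡ 6 (mod 8).
    So t ≡ 6 (mod 8).
    Then x = 97 + 153·6 = 1015, valid modulo lcm(153, 8) = 1224: x ≡ 1015 (mod 1224).
  Combine with x ≡ 2 (mod 11); new modulus lcm = 13464.
    Write x = 1015 + 1224·t and substitute into x ≡ 2 (mod 11): 1224·t ≡ 2 − 1015 = -1013 (mod 11).
    Reduce coefficients mod 11: 3·t ≡ 10 (mod 11).
    The inverse of 3 mod 11 is 4 (since 3·4 = 12 = 1·11 + 1), so t ≡ 4·10 = 40 ≡ 7 (mod 11).
    Then x = 1015 + 1224·7 = 9583, valid modulo lcm(1224, 11) = 13464: x ≡ 9583 (mod 13464).
  Combine with x ≡ 2 (mod 5); new modulus lcm = 67320.
    Write x = 9583 + 13464·t and substitute into x ≡ 2 (mod 5): 13464·t ≡ 2 − 9583 = -9581 (mod 5).
    Reduce coefficients mod 5: 4·t ≡ 4 (mod 5).
    The inverse of 4 mod 5 is 4 (since 4·4 = 16 = 3·5 + 1), so t ≡ 4·4 = 16 ≡ 1 (mod 5).
    Then x = 9583 + 13464·1 = 23047, valid modulo lcm(13464, 5) = 67320: x ≡ 23047 (mod 67320).
Verify against each original: 23047 mod 17 = 12, 23047 mod 9 = 7, 23047 mod 8 = 7, 23047 mod 11 = 2, 23047 mod 5 = 2.

x ≡ 23047 (mod 67320).


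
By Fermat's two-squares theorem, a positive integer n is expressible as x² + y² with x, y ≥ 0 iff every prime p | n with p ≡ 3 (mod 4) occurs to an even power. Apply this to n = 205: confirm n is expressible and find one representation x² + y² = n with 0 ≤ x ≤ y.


Step 1: Factor n = 205 = 5 · 41.
Step 2: Check the mod-4 condition on each prime factor: 5 ≡ 1 (mod 4), exponent 1; 41 ≡ 1 (mod 4), exponent 1.
All primes ≡ 3 (mod 4) appear to even exponent (or don't appear), so by the two-squares theorem n IS expressible as a sum of two squares.
Step 3: Build a representation. Here n = 5 · 41 is a product of primes ≡ 1 (mod 4). Each prime p ≡ 1 (mod 4) is itself a sum of two squares; find a² by testing p − a² for a perfect square:
  5: 5 − 1² = 4 = 2² ⇒ 5 = 1² + 2².
  41: 41 − 1² = 40, 41 − 2² = 37, 41 − 3² = 32, 41 − 4² = 25 = 5² ⇒ 41 = 4² + 5².
  Combine using the Brahmagupta–Fibonacci identity (a² + b²)(c² + d²) = (ac − bd)² + (ad + bc)² = (ac + bd)² + (ad − bc)²:
  5 · 41 = 205: from (1² + 2²)(4² + 5²), take (1·4 − 2·5, 1·5 + 2·4) = (4 − 10, 5 + 8) = (-6, 13); dropping signs (only squares matter) gives (6, 13); check 6² + 13² = 36 + 169 = 205 ✓.
Step 4: Order so x ≤ y and verify: 6² + 13² = 36 + 169 = 205 = n. ✓

n = 205 = 6² + 13² (one valid representation with x ≤ y).


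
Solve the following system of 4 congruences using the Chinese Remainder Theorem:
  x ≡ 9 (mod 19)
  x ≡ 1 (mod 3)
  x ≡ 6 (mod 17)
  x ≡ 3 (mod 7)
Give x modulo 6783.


Product of moduli M = 19 · 3 · 17 · 7 = 6783.
Merge one congruence at a time:
  Start: x ≡ 9 (mod 19).
  Combine with x ≡ 1 (mod 3); new modulus lcm = 57.
    Write x = 9 + 19·t and substitute into x ≡ 1 (mod 3): 19·t ≡ 1 − 9 = -8 (mod 3).
    Reduce coefficients mod 3: 1·t ≡ 1 (mod 3).
    So t ≡ 1 (mod 3).
    Then x = 9 + 19·1 = 28, valid modulo lcm(19, 3) = 57: x ≡ 28 (mod 57).
  Combine with x ≡ 6 (mod 17); new modulus lcm = 969.
    Write x = 28 + 57·t and substitute into x ≡ 6 (mod 17): 57·t ≡ 6 − 28 = -22 (mod 17).
    Reduce coefficients mod 17: 6·t ≡ 12 (mod 17).
    The inverse of 6 mod 17 is 3 (since 6·3 = 18 = 1·17 + 1), so t ≡ 3·12 = 36 ≡ 2 (mod 17).
    Then x = 28 + 57·2 = 142, valid modulo lcm(57, 17) = 969: x ≡ 142 (mod 969).
  Combine with x ≡ 3 (mod 7); new modulus lcm = 6783.
    Write x = 142 + 969·t and substitute into x ≡ 3 (mod 7): 969·t ≡ 3 − 142 = -139 (mod 7).
    Reduce coefficients mod 7: 3·t ≡ 1 (mod 7).
    The inverse of 3 mod 7 is 5 (since 3·5 = 15 = 2·7 + 1), so t ≡ 5·1 = 5 ≡ 5 (mod 7).
    Then x = 142 + 969·5 = 4987, valid modulo lcm(969, 7) = 6783: x ≡ 4987 (mod 6783).
Verify against each original: 4987 mod 19 = 9, 4987 mod 3 = 1, 4987 mod 17 = 6, 4987 mod 7 = 3.

x ≡ 4987 (mod 6783).
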